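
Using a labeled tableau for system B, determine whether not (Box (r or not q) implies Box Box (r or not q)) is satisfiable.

Satisfiable

1. not (Box (r or not q) implies Box Box (r or not q)), u
2. Box (r or not q), u
3. not Box Box (r or not q), u
4. r or not q, u
5. not q, u
6. not Box (r or not q), v
7. r or not q, v
8. not q, v
9. not (r or not q), w
10. not r, w
11. q, w
Accessibility: uRu, uRv, vRu, vRv, vRw, wRv, wRw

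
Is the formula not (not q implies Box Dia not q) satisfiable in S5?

Unsatisfiable (every branch closes)

1. not (not q implies Box Dia not q), 0
2. not q, 0   [neg-implies-rule on 1]
3. not Box Dia not q, 0   [neg-implies-rule on 1]
4. not Dia not q, 1   [neg-Box-rule on 3: fresh world 1, 0R1]
5. q, 0   [neg-Dia-rule on 4 via 1R0]
Accessibility: 0R0, 0R1, 1R0, 1R1
Branch closes: q and not q both at 0.
Every branch closes; the branch above is one of them.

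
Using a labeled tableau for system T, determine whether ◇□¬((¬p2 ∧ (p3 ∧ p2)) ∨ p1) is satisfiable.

1. ◇□¬((¬p2 ∧ (p3 ∧ p2)) ∨ p1), u
2. □¬((¬p2 ∧ (p3 ∧ p2)) ∨ p1), v
3. ¬((¬p2 ∧ (p3 ∧ p2)) ∨ p1), v
4. ¬(¬p2 ∧ (p3 ∧ p2)), v
5. ¬p1, v
6. ¬(p3 ∧ p2), v
7. ¬p2, v
Accessibility: uRu, uRv, vRv

Satisfiable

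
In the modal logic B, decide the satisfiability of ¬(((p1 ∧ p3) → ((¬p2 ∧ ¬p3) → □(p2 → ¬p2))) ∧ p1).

Yes, satisfiable

1. ¬(((p1 ∧ p3) → ((¬p2 ∧ ¬p3) → □(p2 → ¬p2))) ∧ p1), u
2. ¬p1, u
Accessibility: uRu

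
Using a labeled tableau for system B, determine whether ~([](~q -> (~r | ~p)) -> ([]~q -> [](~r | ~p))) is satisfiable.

1. ~([](~q -> (~r | ~p)) -> ([]~q -> [](~r | ~p))), u
2. [](~q -> (~r | ~p)), u   [~->-rule on 1]
3. ~([]~q -> [](~r | ~p)), u   [~->-rule on 1]
4. []~q, u   [~->-rule on 3]
5. ~[](~r | ~p), u   [~->-rule on 3]
6. ~q -> (~r | ~p), u   [[]-rule on 2 via uRu]
7. ~q, u   [[]-rule on 4 via uRu]
8. ~r | ~p, u   [->-rule on 6 (branches; this branch)]
9. ~p, u   [|-rule on 8 (branches; this branch)]
10. ~(~r | ~p), v   [~[]-rule on 5: fresh world v, uRv]
11. r, v   [~|-rule on 10]
12. p, v   [~|-rule on 10]
13. ~q -> (~r | ~p), v   [[]-rule on 2 via uRv]
14. ~q, v   [[]-rule on 4 via uRv]
15. ~r | ~p, v   [->-rule on 13 (branches; this branch)]
16. ~p, v   [|-rule on 15 (branches; this branch)]
Accessibility: uRu, uRv, vRu, vRv
Branch closes: p and ~p both at v.
Every branch closes; the branch above is one of them.

No, unsatisfiable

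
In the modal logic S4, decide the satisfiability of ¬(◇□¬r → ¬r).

Satisfiable

1. ¬(◇□¬r → ¬r), u
2. ◇□¬r, u
3. r, u
4. □¬r, v
5. ¬r, v
Accessibility: uRu, uRv, vRv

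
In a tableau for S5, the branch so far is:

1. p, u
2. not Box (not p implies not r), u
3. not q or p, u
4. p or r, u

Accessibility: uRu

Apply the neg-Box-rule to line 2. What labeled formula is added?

a fresh world v with uRv, and not (not p implies not r) at v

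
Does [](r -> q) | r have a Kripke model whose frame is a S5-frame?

1. [](r -> q) | r, 0
2. r, 0
Accessibility: 0R0

Satisfiable (open branch found)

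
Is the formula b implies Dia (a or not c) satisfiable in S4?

Yes, satisfiable

1. b implies Dia (a or not c), 0
2. Dia (a or not c), 0
3. a or not c, 1
4. not c, 1
Accessibility: 0R0, 0R1, 1R1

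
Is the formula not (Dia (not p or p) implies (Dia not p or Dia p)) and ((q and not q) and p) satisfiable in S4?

No, unsatisfiable

1. not (Dia (not p or p) implies (Dia not p or Dia p)) and ((q and not q) and p), u
2. not (Dia (not p or p) implies (Dia not p or Dia p)), u
3. (q and not q) and p, u
4. Dia (not p or p), u
5. not (Dia not p or Dia p), u
6. q and not q, u
7. p, u
8. not Dia not p, u
9. not Dia p, u
10. q, u
11. not q, u
Accessibility: uRu
Branch closes: q and not q both at u.
(One branch shown.) All branches close.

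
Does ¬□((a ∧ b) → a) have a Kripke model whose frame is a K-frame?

1. ¬□((a ∧ b) → a), u
2. ¬((a ∧ b) → a), v
3. a ∧ b, v
4. ¬a, v
5. a, v
6. b, v
Accessibility: uRv
Branch closes: a and ¬a both at v.
Every branch closes; the branch above is one of them.

Unsatisfiable (every branch closes)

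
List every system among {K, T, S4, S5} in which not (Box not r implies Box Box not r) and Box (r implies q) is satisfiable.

K, T

T-tableau for the formula:
1. not (Box not r implies Box Box not r) and Box (r implies q), 0
2. not (Box not r implies Box Box not r), 0   [and-rule on 1]
3. Box (r implies q), 0   [and-rule on 1]
4. Box not r, 0   [neg-implies-rule on 2]
5. not Box Box not r, 0   [neg-implies-rule on 2]
6. r implies q, 0   [Box-rule on 3 via 0R0]
7. not r, 0   [Box-rule on 4 via 0R0]
8. q, 0   [implies-rule on 6 (branches; this branch)]
9. not Box not r, 1   [neg-Box-rule on 5: fresh world 1, 0R1]
10. r implies q, 1   [Box-rule on 3 via 0R1]
11. not r, 1   [Box-rule on 4 via 0R1]
12. q, 1   [implies-rule on 10 (branches; this branch)]
13. r, 2   [neg-Box-rule on 9: fresh world 2, 1R2]
Accessibility: 0R0, 0R1, 1R1, 1R2, 2R2
Complete open branch: satisfiable in T, hence also in K (this T-model is also a K-model).
S4-tableau for the formula:
1. not (Box not r implies Box Box not r) and Box (r implies q), 0
2. not (Box not r implies Box Box not r), 0   [and-rule on 1]
3. Box (r implies q), 0   [and-rule on 1]
4. Box not r, 0   [neg-implies-rule on 2]
5. not Box Box not r, 0   [neg-implies-rule on 2]
6. r implies q, 0   [Box-rule on 3 via 0R0]
7. not r, 0   [Box-rule on 4 via 0R0]
8. q, 0   [implies-rule on 6 (branches; this branch)]
9. not Box not r, 1   [neg-Box-rule on 5: fresh world 1, 0R1]
10. r implies q, 1   [Box-rule on 3 via 0R1]
11. not r, 1   [Box-rule on 4 via 0R1]
12. q, 1   [implies-rule on 10 (branches; this branch)]
13. r, 2   [neg-Box-rule on 9: fresh world 2, 1R2]
14. r implies q, 2   [Box-rule on 3 via 0R2]
15. not r, 2   [Box-rule on 4 via 0R2]
Accessibility: 0R0, 0R1, 0R2, 1R1, 1R2, 2R2
Branch closes: r and not r both at 2.
Every branch closes (one shown): unsatisfiable in S4, hence also in S5 (every S5-frame is an S4-frame).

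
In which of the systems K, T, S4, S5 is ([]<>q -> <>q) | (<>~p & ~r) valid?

K-tableau for the negation ~(([]<>q -> <>q) | (<>~p & ~r)):
1. ~(([]<>q -> <>q) | (<>~p & ~r)), w0
2. ~([]<>q -> <>q), w0   [~|-rule on 1]
3. ~(<>~p & ~r), w0   [~|-rule on 1]
4. []<>q, w0   [~->-rule on 2]
5. ~<>q, w0   [~->-rule on 2]
6. r, w0   [~&-rule on 3 (branches; this branch)]
Complete open branch: countermodel on a K-frame, so not valid in K.
T-tableau for the negation ~(([]<>q -> <>q) | (<>~p & ~r)):
1. ~(([]<>q -> <>q) | (<>~p & ~r)), w0
2. ~([]<>q -> <>q), w0   [~|-rule on 1]
3. ~(<>~p & ~r), w0   [~|-rule on 1]
4. []<>q, w0   [~->-rule on 2]
5. ~<>q, w0   [~->-rule on 2]
6. <>q, w0   [[]-rule on 4 via w0Rw0]
7. ~q, w0   [~<>-rule on 5 via w0Rw0]
8. ~<>~p, w0   [~&-rule on 3 (branches; this branch)]
9. p, w0   [~<>-rule on 8 via w0Rw0]
10. q, w1   [<>-rule on 6: fresh world w1, w0Rw1]
11. <>q, w1   [[]-rule on 4 via w0Rw1]
12. ~q, w1   [~<>-rule on 5 via w0Rw1]
Accessibility: w0Rw0, w0Rw1, w1Rw1
Branch closes: q and ~q both at w1.
Every branch closes (one shown): valid in T, hence also in S4, S5 (every theorem of T is a theorem of S4 and S5).

T, S4, S5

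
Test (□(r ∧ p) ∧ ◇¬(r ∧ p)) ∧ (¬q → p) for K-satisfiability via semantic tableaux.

Unsatisfiable

1. (□(r ∧ p) ∧ ◇¬(r ∧ p)) ∧ (¬q → p), 0
2. □(r ∧ p) ∧ ◇¬(r ∧ p), 0   [∧-rule on 1]
3. ¬q → p, 0   [∧-rule on 1]
4. □(r ∧ p), 0   [∧-rule on 2]
5. ◇¬(r ∧ p), 0   [∧-rule on 2]
6. p, 0   [→-rule on 3 (branches; this branch)]
7. ¬(r ∧ p), 1   [◇-rule on 5: fresh world 1, 0R1]
8. r ∧ p, 1   [□-rule on 4 via 0R1]
9. r, 1   [∧-rule on 8]
10. p, 1   [∧-rule on 8]
11. ¬p, 1   [¬∧-rule on 7 (branches; this branch)]
Accessibility: 0R1
Branch closes: p and ¬p both at 1.
(One branch shown.) All branches close.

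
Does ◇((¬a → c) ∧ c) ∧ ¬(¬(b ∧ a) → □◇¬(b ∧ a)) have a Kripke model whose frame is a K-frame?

1. ◇((¬a → c) ∧ c) ∧ ¬(¬(b ∧ a) → □◇¬(b ∧ a)), u
2. ◇((¬a → c) ∧ c), u   [∧-rule on 1]
3. ¬(¬(b ∧ a) → □◇¬(b ∧ a)), u   [∧-rule on 1]
4. ¬(b ∧ a), u   [¬→-rule on 3]
5. ¬□◇¬(b ∧ a), u   [¬→-rule on 3]
6. ¬a, u   [¬∧-rule on 4 (branches; this branch)]
7. (¬a → c) ∧ c, v   [◇-rule on 2: fresh world v, uRv]
8. ¬a → c, v   [∧-rule on 7]
9. c, v   [∧-rule on 7]
10. ¬◇¬(b ∧ a), w   [¬□-rule on 5: fresh world w, uRw]
Accessibility: uRv, uRw

Satisfiable (open branch found)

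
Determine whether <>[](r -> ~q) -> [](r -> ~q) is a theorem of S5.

Valid

Tableau for the negation ~(<>[](r -> ~q) -> [](r -> ~q)):
1. ~(<>[](r -> ~q) -> [](r -> ~q)), 0
2. <>[](r -> ~q), 0   [~->-rule on 1]
3. ~[](r -> ~q), 0   [~->-rule on 1]
4. [](r -> ~q), 1   [<>-rule on 2: fresh world 1, 0R1]
5. r -> ~q, 0   [[]-rule on 4 via 1R0]
6. r -> ~q, 1   [[]-rule on 4 via 1R1]
7. ~q, 0   [->-rule on 5 (branches; this branch)]
8. ~q, 1   [->-rule on 6 (branches; this branch)]
9. ~(r -> ~q), 2   [~[]-rule on 3: fresh world 2, 0R2]
10. r, 2   [~->-rule on 9]
11. q, 2   [~->-rule on 9]
12. r -> ~q, 2   [[]-rule on 4 via 1R2]
13. ~q, 2   [->-rule on 12 (branches; this branch)]
Accessibility: 0R0, 0R1, 0R2, 1R0, 1R1, 1R2, 2R0, 2R1, 2R2
Branch closes: q and ~q both at 2.
Every branch of the negation's tableau closes; the branch above is one of them.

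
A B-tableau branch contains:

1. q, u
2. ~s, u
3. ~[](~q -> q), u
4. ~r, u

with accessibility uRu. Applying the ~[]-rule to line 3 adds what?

a fresh world v with uRv, and ~(~q -> q) at v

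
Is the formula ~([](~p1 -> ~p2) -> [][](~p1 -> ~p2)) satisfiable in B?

1. ~([](~p1 -> ~p2) -> [][](~p1 -> ~p2)), 0
2. [](~p1 -> ~p2), 0
3. ~[][](~p1 -> ~p2), 0
4. ~p1 -> ~p2, 0
5. ~p2, 0
6. ~[](~p1 -> ~p2), 1
7. ~p1 -> ~p2, 1
8. ~p2, 1
9. ~(~p1 -> ~p2), 2
10. ~p1, 2
11. p2, 2
Accessibility: 0R0, 0R1, 1R0, 1R1, 1R2, 2R1, 2R2

Satisfiable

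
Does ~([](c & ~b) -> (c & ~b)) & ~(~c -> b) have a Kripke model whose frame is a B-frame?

1. ~([](c & ~b) -> (c & ~b)) & ~(~c -> b), u
2. ~([](c & ~b) -> (c & ~b)), u
3. ~(~c -> b), u
4. [](c & ~b), u
5. ~(c & ~b), u
6. ~c, u
7. ~b, u
8. c & ~b, u
9. c, u
Accessibility: uRu
Branch closes: c and ~c both at u.
Every branch closes; the branch above is one of them.

No, unsatisfiable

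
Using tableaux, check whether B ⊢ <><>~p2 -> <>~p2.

Not valid

Tableau for the negation ~(<><>~p2 -> <>~p2):
1. ~(<><>~p2 -> <>~p2), w0
2. <><>~p2, w0
3. ~<>~p2, w0
4. p2, w0
5. <>~p2, w1
6. p2, w1
7. ~p2, w2
Accessibility: w0Rw0, w0Rw1, w1Rw0, w1Rw1, w1Rw2, w2Rw1, w2Rw2
The negation has an open branch (countermodel exists).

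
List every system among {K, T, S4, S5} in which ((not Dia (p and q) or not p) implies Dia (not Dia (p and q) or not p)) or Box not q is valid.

K-tableau for the negation not (((not Dia (p and q) or not p) implies Dia (not Dia (p and q) or not p)) or Box not q):
1. not (((not Dia (p and q) or not p) implies Dia (not Dia (p and q) or not p)) or Box not q), w0
2. not ((not Dia (p and q) or not p) implies Dia (not Dia (p and q) or not p)), w0
3. not Box not q, w0
4. not Dia (p and q) or not p, w0
5. not Dia (not Dia (p and q) or not p), w0
6. not p, w0
7. q, w1
8. not (not Dia (p and q) or not p), w1
9. Dia (p and q), w1
10. p, w1
11. p and q, w2
12. p, w2
13. q, w2
Accessibility: w0Rw1, w1Rw2
Complete open branch: countermodel on a K-frame, so not valid in K.
T-tableau for the negation not (((not Dia (p and q) or not p) implies Dia (not Dia (p and q) or not p)) or Box not q):
1. not (((not Dia (p and q) or not p) implies Dia (not Dia (p and q) or not p)) or Box not q), w0
2. not ((not Dia (p and q) or not p) implies Dia (not Dia (p and q) or not p)), w0
3. not Box not q, w0
4. not Dia (p and q) or not p, w0
5. not Dia (not Dia (p and q) or not p), w0
6. not (not Dia (p and q) or not p), w0
7. Dia (p and q), w0
8. p, w0
9. not Dia (p and q), w0
10. not (p and q), w0
11. not q, w0
12. q, w1
13. not (not Dia (p and q) or not p), w1
14. Dia (p and q), w1
15. p, w1
16. not (p and q), w1
17. not q, w1
Accessibility: w0Rw0, w0Rw1, w1Rw1
Branch closes: q and not q both at w1.
Every branch closes (one shown): valid in T, hence also in S4, S5 (every theorem of T is a theorem of S4 and S5).

T, S4, S5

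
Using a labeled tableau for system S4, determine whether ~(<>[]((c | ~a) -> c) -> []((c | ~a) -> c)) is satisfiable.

1. ~(<>[]((c | ~a) -> c) -> []((c | ~a) -> c)), u
2. <>[]((c | ~a) -> c), u   [~->-rule on 1]
3. ~[]((c | ~a) -> c), u   [~->-rule on 1]
4. []((c | ~a) -> c), v   [<>-rule on 2: fresh world v, uRv]
5. (c | ~a) -> c, v   [[]-rule on 4 via vRv]
6. c, v   [->-rule on 5 (branches; this branch)]
7. ~((c | ~a) -> c), w   [~[]-rule on 3: fresh world w, uRw]
8. c | ~a, w   [~->-rule on 7]
9. ~c, w   [~->-rule on 7]
10. ~a, w   [|-rule on 8 (branches; this branch)]
Accessibility: uRu, uRv, uRw, vRv, wRw

Satisfiable (open branch found)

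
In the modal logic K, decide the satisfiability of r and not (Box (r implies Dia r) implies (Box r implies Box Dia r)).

Unsatisfiable

1. r and not (Box (r implies Dia r) implies (Box r implies Box Dia r)), w0
2. r, w0
3. not (Box (r implies Dia r) implies (Box r implies Box Dia r)), w0
4. Box (r implies Dia r), w0
5. not (Box r implies Box Dia r), w0
6. Box r, w0
7. not Box Dia r, w0
8. not Dia r, w1
9. r implies Dia r, w1
10. r, w1
11. Dia r, w1
12. r, w2
13. not r, w2
Accessibility: w0Rw1, w1Rw2
Branch closes: r and not r both at w2.
(One branch shown.) All branches close.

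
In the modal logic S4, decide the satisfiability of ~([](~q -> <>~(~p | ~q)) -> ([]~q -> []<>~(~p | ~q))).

1. ~([](~q -> <>~(~p | ~q)) -> ([]~q -> []<>~(~p | ~q))), u
2. [](~q -> <>~(~p | ~q)), u
3. ~([]~q -> []<>~(~p | ~q)), u
4. []~q, u
5. ~[]<>~(~p | ~q), u
6. ~q -> <>~(~p | ~q), u
7. ~q, u
8. <>~(~p | ~q), u
9. ~<>~(~p | ~q), v
10. ~q -> <>~(~p | ~q), v
11. ~q, v
12. ~p | ~q, v
13. <>~(~p | ~q), v
14. ~(~p | ~q), w
15. p, w
16. q, w
17. ~q -> <>~(~p | ~q), w
18. ~q, w
Accessibility: uRu, uRv, uRw, vRv, wRw
Branch closes: q and ~q both at w.
(One branch shown.) All branches close.

Unsatisfiable (every branch closes)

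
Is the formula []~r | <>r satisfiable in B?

Yes, satisfiable

1. []~r | <>r, 0
2. <>r, 0
3. r, 1
Accessibility: 0R0, 0R1, 1R0, 1R1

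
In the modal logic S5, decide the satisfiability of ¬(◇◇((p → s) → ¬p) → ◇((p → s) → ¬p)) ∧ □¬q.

Unsatisfiable (every branch closes)

1. ¬(◇◇((p → s) → ¬p) → ◇((p → s) → ¬p)) ∧ □¬q, 0
2. ¬(◇◇((p → s) → ¬p) → ◇((p → s) → ¬p)), 0
3. □¬q, 0
4. ◇◇((p → s) → ¬p), 0
5. ¬◇((p → s) → ¬p), 0
6. ¬q, 0
7. ¬((p → s) → ¬p), 0
8. p → s, 0
9. p, 0
10. s, 0
11. ◇((p → s) → ¬p), 1
12. ¬q, 1
13. ¬((p → s) → ¬p), 1
14. p → s, 1
15. p, 1
16. s, 1
17. (p → s) → ¬p, 2
18. ¬q, 2
19. ¬((p → s) → ¬p), 2
20. p → s, 2
21. p, 2
22. ¬(p → s), 2
23. ¬s, 2
24. s, 2
Accessibility: 0R0, 0R1, 0R2, 1R0, 1R1, 1R2, 2R0, 2R1, 2R2
Branch closes: s and ¬s both at 2.
(One branch shown.) All branches close.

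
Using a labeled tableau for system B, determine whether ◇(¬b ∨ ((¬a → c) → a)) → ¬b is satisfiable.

Satisfiable

1. ◇(¬b ∨ ((¬a → c) → a)) → ¬b, u
2. ¬b, u   [→-rule on 1 (branches; this branch)]
Accessibility: uRu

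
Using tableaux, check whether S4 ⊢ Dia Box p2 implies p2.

Not valid

Tableau for the negation not (Dia Box p2 implies p2):
1. not (Dia Box p2 implies p2), u
2. Dia Box p2, u
3. not p2, u
4. Box p2, v
5. p2, v
Accessibility: uRu, uRv, vRv
The negation has an open branch (countermodel exists).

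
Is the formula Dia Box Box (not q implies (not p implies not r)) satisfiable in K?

1. Dia Box Box (not q implies (not p implies not r)), u
2. Box Box (not q implies (not p implies not r)), v
Accessibility: uRv

Satisfiable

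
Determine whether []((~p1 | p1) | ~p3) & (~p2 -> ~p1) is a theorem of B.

Invalid (countermodel exists)

Tableau for the negation ~([]((~p1 | p1) | ~p3) & (~p2 -> ~p1)):
1. ~([]((~p1 | p1) | ~p3) & (~p2 -> ~p1)), 0
2. ~(~p2 -> ~p1), 0
3. ~p2, 0
4. p1, 0
Accessibility: 0R0
The negation has an open branch (countermodel exists).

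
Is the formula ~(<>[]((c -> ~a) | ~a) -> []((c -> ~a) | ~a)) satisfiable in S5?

1. ~(<>[]((c -> ~a) | ~a) -> []((c -> ~a) | ~a)), u
2. <>[]((c -> ~a) | ~a), u
3. ~[]((c -> ~a) | ~a), u
4. []((c -> ~a) | ~a), v
5. (c -> ~a) | ~a, u
6. (c -> ~a) | ~a, v
7. c -> ~a, u
8. c -> ~a, v
9. ~a, u
10. ~a, v
11. ~((c -> ~a) | ~a), w
12. ~(c -> ~a), w
13. a, w
14. c, w
15. (c -> ~a) | ~a, w
16. c -> ~a, w
17. ~a, w
Accessibility: uRu, uRv, uRw, vRu, vRv, vRw, wRu, wRv, wRw
Branch closes: a and ~a both at w.
(One branch shown.) All branches close.

Unsatisfiable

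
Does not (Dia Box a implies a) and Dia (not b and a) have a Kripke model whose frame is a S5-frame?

1. not (Dia Box a implies a) and Dia (not b and a), u
2. not (Dia Box a implies a), u
3. Dia (not b and a), u
4. Dia Box a, u
5. not a, u
6. not b and a, v
7. not b, v
8. a, v
9. Box a, w
10. a, u
Accessibility: uRu, uRv, uRw, vRu, vRv, vRw, wRu, wRv, wRw
Branch closes: a and not a both at u.
All branches of the tableau close; one closing branch shown above.

Unsatisfiable (every branch closes)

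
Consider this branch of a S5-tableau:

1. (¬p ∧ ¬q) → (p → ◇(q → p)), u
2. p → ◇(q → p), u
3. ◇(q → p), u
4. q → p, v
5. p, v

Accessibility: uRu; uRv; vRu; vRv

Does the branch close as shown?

No world carries both an atom and its negation.

No, open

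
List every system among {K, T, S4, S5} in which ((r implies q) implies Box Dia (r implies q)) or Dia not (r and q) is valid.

T, S4, S5

K-tableau for the negation not (((r implies q) implies Box Dia (r implies q)) or Dia not (r and q)):
1. not (((r implies q) implies Box Dia (r implies q)) or Dia not (r and q)), 0
2. not ((r implies q) implies Box Dia (r implies q)), 0
3. not Dia not (r and q), 0
4. r implies q, 0
5. not Box Dia (r implies q), 0
6. q, 0
7. not Dia (r implies q), 1
8. r and q, 1
9. r, 1
10. q, 1
Accessibility: 0R1
Complete open branch: countermodel on a K-frame, so not valid in K.
T-tableau for the negation not (((r implies q) implies Box Dia (r implies q)) or Dia not (r and q)):
1. not (((r implies q) implies Box Dia (r implies q)) or Dia not (r and q)), 0
2. not ((r implies q) implies Box Dia (r implies q)), 0
3. not Dia not (r and q), 0
4. r implies q, 0
5. not Box Dia (r implies q), 0
6. r and q, 0
7. r, 0
8. q, 0
9. not Dia (r implies q), 1
10. r and q, 1
11. r, 1
12. q, 1
13. not (r implies q), 1
14. not q, 1
Accessibility: 0R0, 0R1, 1R1
Branch closes: q and not q both at 1.
Every branch closes (one shown): valid in T, hence also in S4, S5 (every theorem of T is a theorem of S4 and S5).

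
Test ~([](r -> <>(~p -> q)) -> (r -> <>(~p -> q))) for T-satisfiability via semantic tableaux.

No, unsatisfiable

1. ~([](r -> <>(~p -> q)) -> (r -> <>(~p -> q))), w0
2. [](r -> <>(~p -> q)), w0   [~->-rule on 1]
3. ~(r -> <>(~p -> q)), w0   [~->-rule on 1]
4. r, w0   [~->-rule on 3]
5. ~<>(~p -> q), w0   [~->-rule on 3]
6. r -> <>(~p -> q), w0   [[]-rule on 2 via w0Rw0]
7. ~(~p -> q), w0   [~<>-rule on 5 via w0Rw0]
8. ~p, w0   [~->-rule on 7]
9. ~q, w0   [~->-rule on 7]
10. <>(~p -> q), w0   [->-rule on 6 (branches; this branch)]
11. ~p -> q, w1   [<>-rule on 10: fresh world w1, w0Rw1]
12. r -> <>(~p -> q), w1   [[]-rule on 2 via w0Rw1]
13. ~(~p -> q), w1   [~<>-rule on 5 via w0Rw1]
14. ~p, w1   [~->-rule on 13]
15. ~q, w1   [~->-rule on 13]
16. q, w1   [->-rule on 11 (branches; this branch)]
Accessibility: w0Rw0, w0Rw1, w1Rw1
Branch closes: q and ~q both at w1.
(One branch shown.) All branches close.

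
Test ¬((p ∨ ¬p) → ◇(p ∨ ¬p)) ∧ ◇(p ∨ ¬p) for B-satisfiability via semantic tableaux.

1. ¬((p ∨ ¬p) → ◇(p ∨ ¬p)) ∧ ◇(p ∨ ¬p), w0
2. ¬((p ∨ ¬p) → ◇(p ∨ ¬p)), w0   [∧-rule on 1]
3. ◇(p ∨ ¬p), w0   [∧-rule on 1]
4. p ∨ ¬p, w0   [¬→-rule on 2]
5. ¬◇(p ∨ ¬p), w0   [¬→-rule on 2]
6. ¬(p ∨ ¬p), w0   [¬◇-rule on 5 via w0Rw0]
7. ¬p, w0   [¬∨-rule on 6]
8. p, w0   [¬∨-rule on 6]
Accessibility: w0Rw0
Branch closes: p and ¬p both at w0.
(One branch shown.) All branches close.

No, unsatisfiable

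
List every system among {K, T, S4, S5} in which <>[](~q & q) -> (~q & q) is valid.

K-tableau for the negation ~(<>[](~q & q) -> (~q & q)):
1. ~(<>[](~q & q) -> (~q & q)), u
2. <>[](~q & q), u
3. ~(~q & q), u
4. ~q, u
5. [](~q & q), v
Accessibility: uRv
Complete open branch: countermodel on a K-frame, so not valid in K.
T-tableau for the negation ~(<>[](~q & q) -> (~q & q)):
1. ~(<>[](~q & q) -> (~q & q)), u
2. <>[](~q & q), u
3. ~(~q & q), u
4. ~q, u
5. [](~q & q), v
6. ~q & q, v
7. ~q, v
8. q, v
Accessibility: uRu, uRv, vRv
Branch closes: q and ~q both at v.
Every branch closes (one shown): valid in T, hence also in S4, S5 (every theorem of T is a theorem of S4 and S5).

T, S4, S5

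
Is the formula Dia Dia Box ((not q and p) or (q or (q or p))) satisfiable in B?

1. Dia Dia Box ((not q and p) or (q or (q or p))), u
2. Dia Box ((not q and p) or (q or (q or p))), v
3. Box ((not q and p) or (q or (q or p))), w
4. (not q and p) or (q or (q or p)), v
5. (not q and p) or (q or (q or p)), w
6. q or (q or p), v
7. q or (q or p), w
8. q or p, v
9. q or p, w
10. p, v
11. p, w
Accessibility: uRu, uRv, vRu, vRv, vRw, wRv, wRw

Satisfiable (open branch found)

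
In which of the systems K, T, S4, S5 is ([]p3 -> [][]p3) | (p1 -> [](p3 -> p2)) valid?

S4, S5

T-tableau for the negation ~(([]p3 -> [][]p3) | (p1 -> [](p3 -> p2))):
1. ~(([]p3 -> [][]p3) | (p1 -> [](p3 -> p2))), 0
2. ~([]p3 -> [][]p3), 0   [~|-rule on 1]
3. ~(p1 -> [](p3 -> p2)), 0   [~|-rule on 1]
4. []p3, 0   [~->-rule on 2]
5. ~[][]p3, 0   [~->-rule on 2]
6. p1, 0   [~->-rule on 3]
7. ~[](p3 -> p2), 0   [~->-rule on 3]
8. p3, 0   [[]-rule on 4 via 0R0]
9. ~[]p3, 1   [~[]-rule on 5: fresh world 1, 0R1]
10. p3, 1   [[]-rule on 4 via 0R1]
11. ~(p3 -> p2), 2   [~[]-rule on 7: fresh world 2, 0R2]
12. p3, 2   [~->-rule on 11]
13. ~p2, 2   [~->-rule on 11]
14. ~p3, 3   [~[]-rule on 9: fresh world 3, 1R3]
Accessibility: 0R0, 0R1, 0R2, 1R1, 1R3, 2R2, 3R3
Complete open branch: countermodel on a T-frame, so not valid in T, nor in K (the same frame is also a K-frame).
S4-tableau for the negation ~(([]p3 -> [][]p3) | (p1 -> [](p3 -> p2))):
1. ~(([]p3 -> [][]p3) | (p1 -> [](p3 -> p2))), 0
2. ~([]p3 -> [][]p3), 0   [~|-rule on 1]
3. ~(p1 -> [](p3 -> p2)), 0   [~|-rule on 1]
4. []p3, 0   [~->-rule on 2]
5. ~[][]p3, 0   [~->-rule on 2]
6. p1, 0   [~->-rule on 3]
7. ~[](p3 -> p2), 0   [~->-rule on 3]
8. p3, 0   [[]-rule on 4 via 0R0]
9. ~[]p3, 1   [~[]-rule on 5: fresh world 1, 0R1]
10. p3, 1   [[]-rule on 4 via 0R1]
11. ~(p3 -> p2), 2   [~[]-rule on 7: fresh world 2, 0R2]
12. p3, 2   [~->-rule on 11]
13. ~p2, 2   [~->-rule on 11]
14. ~p3, 3   [~[]-rule on 9: fresh world 3, 1R3]
15. p3, 3   [[]-rule on 4 via 0R3]
Accessibility: 0R0, 0R1, 0R2, 0R3, 1R1, 1R3, 2R2, 3R3
Branch closes: p3 and ~p3 both at 3.
Every branch closes (one shown): valid in S4, hence also in S5 (every theorem of S4 is a theorem of S5).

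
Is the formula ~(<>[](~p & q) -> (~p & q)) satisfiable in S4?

1. ~(<>[](~p & q) -> (~p & q)), u
2. <>[](~p & q), u
3. ~(~p & q), u
4. ~q, u
5. [](~p & q), v
6. ~p & q, v
7. ~p, v
8. q, v
Accessibility: uRu, uRv, vRv

Satisfiable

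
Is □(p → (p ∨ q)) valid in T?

Tableau for the negation ¬□(p → (p ∨ q)):
1. ¬□(p → (p ∨ q)), w0
2. ¬(p → (p ∨ q)), w1   [¬□-rule on 1: fresh world w1, w0Rw1]
3. p, w1   [¬→-rule on 2]
4. ¬(p ∨ q), w1   [¬→-rule on 2]
5. ¬p, w1   [¬∨-rule on 4]
6. ¬q, w1   [¬∨-rule on 4]
Accessibility: w0Rw0, w0Rw1, w1Rw1
Branch closes: p and ¬p both at w1.
Every branch of the negation's tableau closes; the branch above is one of them.

Valid in T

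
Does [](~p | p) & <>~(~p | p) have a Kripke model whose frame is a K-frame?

Unsatisfiable

1. [](~p | p) & <>~(~p | p), 0
2. [](~p | p), 0   [&-rule on 1]
3. <>~(~p | p), 0   [&-rule on 1]
4. ~(~p | p), 1   [<>-rule on 3: fresh world 1, 0R1]
5. p, 1   [~|-rule on 4]
6. ~p, 1   [~|-rule on 4]
Accessibility: 0R1
Branch closes: p and ~p both at 1.
(One branch shown.) All branches close.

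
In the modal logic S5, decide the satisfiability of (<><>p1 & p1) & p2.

1. (<><>p1 & p1) & p2, w0
2. <><>p1 & p1, w0
3. p2, w0
4. <><>p1, w0
5. p1, w0
6. <>p1, w1
7. p1, w2
Accessibility: w0Rw0, w0Rw1, w0Rw2, w1Rw0, w1Rw1, w1Rw2, w2Rw0, w2Rw1, w2Rw2

Satisfiable (open branch found)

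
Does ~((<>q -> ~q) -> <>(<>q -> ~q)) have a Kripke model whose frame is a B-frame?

Unsatisfiable (every branch closes)

1. ~((<>q -> ~q) -> <>(<>q -> ~q)), u
2. <>q -> ~q, u
3. ~<>(<>q -> ~q), u
4. ~(<>q -> ~q), u
5. <>q, u
6. q, u
7. ~<>q, u
8. ~q, u
Accessibility: uRu
Branch closes: q and ~q both at u.
All branches of the tableau close; one closing branch shown above.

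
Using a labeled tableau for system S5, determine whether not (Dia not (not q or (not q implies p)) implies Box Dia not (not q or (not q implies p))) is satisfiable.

No, unsatisfiable

1. not (Dia not (not q or (not q implies p)) implies Box Dia not (not q or (not q implies p))), 0
2. Dia not (not q or (not q implies p)), 0   [neg-implies-rule on 1]
3. not Box Dia not (not q or (not q implies p)), 0   [neg-implies-rule on 1]
4. not (not q or (not q implies p)), 1   [Dia-rule on 2: fresh world 1, 0R1]
5. q, 1   [neg-or-rule on 4]
6. not (not q implies p), 1   [neg-or-rule on 4]
7. not q, 1   [neg-implies-rule on 6]
8. not p, 1   [neg-implies-rule on 6]
Accessibility: 0R0, 0R1, 1R0, 1R1
Branch closes: q and not q both at 1.
Every branch closes; the branch above is one of them.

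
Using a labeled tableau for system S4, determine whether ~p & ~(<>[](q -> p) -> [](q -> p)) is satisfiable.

1. ~p & ~(<>[](q -> p) -> [](q -> p)), u
2. ~p, u
3. ~(<>[](q -> p) -> [](q -> p)), u
4. <>[](q -> p), u
5. ~[](q -> p), u
6. [](q -> p), v
7. q -> p, v
8. p, v
9. ~(q -> p), w
10. q, w
11. ~p, w
Accessibility: uRu, uRv, uRw, vRv, wRw

Satisfiable (open branch found)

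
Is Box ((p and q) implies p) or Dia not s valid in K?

Valid in K

Tableau for the negation not (Box ((p and q) implies p) or Dia not s):
1. not (Box ((p and q) implies p) or Dia not s), u
2. not Box ((p and q) implies p), u
3. not Dia not s, u
4. not ((p and q) implies p), v
5. p and q, v
6. not p, v
7. p, v
8. q, v
Accessibility: uRv
Branch closes: p and not p both at v.
Every branch of the negation's tableau closes; the branch above is one of them.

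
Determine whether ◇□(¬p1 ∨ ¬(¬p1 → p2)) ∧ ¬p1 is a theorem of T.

Tableau for the negation ¬(◇□(¬p1 ∨ ¬(¬p1 → p2)) ∧ ¬p1):
1. ¬(◇□(¬p1 ∨ ¬(¬p1 → p2)) ∧ ¬p1), u
2. p1, u
Accessibility: uRu
The negation has an open branch (countermodel exists).

Invalid (countermodel exists)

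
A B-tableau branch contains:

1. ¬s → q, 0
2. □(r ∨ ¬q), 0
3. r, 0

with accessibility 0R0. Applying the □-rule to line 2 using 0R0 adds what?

r ∨ ¬q, 0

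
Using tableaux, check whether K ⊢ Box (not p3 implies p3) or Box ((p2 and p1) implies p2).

Tableau for the negation not (Box (not p3 implies p3) or Box ((p2 and p1) implies p2)):
1. not (Box (not p3 implies p3) or Box ((p2 and p1) implies p2)), w0
2. not Box (not p3 implies p3), w0
3. not Box ((p2 and p1) implies p2), w0
4. not (not p3 implies p3), w1
5. not p3, w1
6. not ((p2 and p1) implies p2), w2
7. p2 and p1, w2
8. not p2, w2
9. p2, w2
10. p1, w2
Accessibility: w0Rw1, w0Rw2
Branch closes: p2 and not p2 both at w2.
Every branch of the negation's tableau closes; the branch above is one of them.

Yes, valid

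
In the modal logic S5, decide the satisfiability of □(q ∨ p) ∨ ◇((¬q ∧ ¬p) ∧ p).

Yes, satisfiable

1. □(q ∨ p) ∨ ◇((¬q ∧ ¬p) ∧ p), 0
2. □(q ∨ p), 0
3. q ∨ p, 0
4. p, 0
Accessibility: 0R0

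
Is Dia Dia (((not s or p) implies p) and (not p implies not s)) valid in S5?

Tableau for the negation not Dia Dia (((not s or p) implies p) and (not p implies not s)):
1. not Dia Dia (((not s or p) implies p) and (not p implies not s)), w0
2. not Dia (((not s or p) implies p) and (not p implies not s)), w0
3. not (((not s or p) implies p) and (not p implies not s)), w0
4. not (not p implies not s), w0
5. not p, w0
6. s, w0
Accessibility: w0Rw0
The negation has an open branch (countermodel exists).

No, not valid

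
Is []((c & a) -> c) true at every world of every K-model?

Tableau for the negation ~[]((c & a) -> c):
1. ~[]((c & a) -> c), w0
2. ~((c & a) -> c), w1
3. c & a, w1
4. ~c, w1
5. c, w1
6. a, w1
Accessibility: w0Rw1
Branch closes: c and ~c both at w1.
Every branch of the negation's tableau closes; the branch above is one of them.

Valid in K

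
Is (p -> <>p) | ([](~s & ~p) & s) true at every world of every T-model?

Valid in T

Tableau for the negation ~((p -> <>p) | ([](~s & ~p) & s)):
1. ~((p -> <>p) | ([](~s & ~p) & s)), w0
2. ~(p -> <>p), w0
3. ~([](~s & ~p) & s), w0
4. p, w0
5. ~<>p, w0
6. ~p, w0
Accessibility: w0Rw0
Branch closes: p and ~p both at w0.
Every branch of the negation's tableau closes; the branch above is one of them.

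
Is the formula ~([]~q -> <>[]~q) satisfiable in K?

Satisfiable

1. ~([]~q -> <>[]~q), 0
2. []~q, 0
3. ~<>[]~q, 0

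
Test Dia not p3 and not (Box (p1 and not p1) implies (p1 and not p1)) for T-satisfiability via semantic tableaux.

1. Dia not p3 and not (Box (p1 and not p1) implies (p1 and not p1)), u
2. Dia not p3, u
3. not (Box (p1 and not p1) implies (p1 and not p1)), u
4. Box (p1 and not p1), u
5. not (p1 and not p1), u
6. p1 and not p1, u
7. p1, u
8. not p1, u
Accessibility: uRu
Branch closes: p1 and not p1 both at u.
Every branch closes; the branch above is one of them.

Unsatisfiable (every branch closes)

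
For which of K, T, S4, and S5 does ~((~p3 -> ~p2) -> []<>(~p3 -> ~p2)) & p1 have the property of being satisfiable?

S5-tableau for the formula:
1. ~((~p3 -> ~p2) -> []<>(~p3 -> ~p2)) & p1, w0
2. ~((~p3 -> ~p2) -> []<>(~p3 -> ~p2)), w0
3. p1, w0
4. ~p3 -> ~p2, w0
5. ~[]<>(~p3 -> ~p2), w0
6. ~p2, w0
7. ~<>(~p3 -> ~p2), w1
8. ~(~p3 -> ~p2), w0
9. ~p3, w0
10. p2, w0
Accessibility: w0Rw0, w0Rw1, w1Rw0, w1Rw1
Branch closes: p2 and ~p2 both at w0.
Every branch closes (one shown): unsatisfiable in S5.
S4-tableau for the formula:
1. ~((~p3 -> ~p2) -> []<>(~p3 -> ~p2)) & p1, w0
2. ~((~p3 -> ~p2) -> []<>(~p3 -> ~p2)), w0
3. p1, w0
4. ~p3 -> ~p2, w0
5. ~[]<>(~p3 -> ~p2), w0
6. ~p2, w0
7. ~<>(~p3 -> ~p2), w1
8. ~(~p3 -> ~p2), w1
9. ~p3, w1
10. p2, w1
Accessibility: w0Rw0, w0Rw1, w1Rw1
Complete open branch: satisfiable in S4, hence also in K, T (this S4-model is also a K-model and a T-model).

K, T, S4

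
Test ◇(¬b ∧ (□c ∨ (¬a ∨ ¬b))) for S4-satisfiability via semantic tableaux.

Satisfiable (open branch found)

1. ◇(¬b ∧ (□c ∨ (¬a ∨ ¬b))), u
2. ¬b ∧ (□c ∨ (¬a ∨ ¬b)), v
3. ¬b, v
4. □c ∨ (¬a ∨ ¬b), v
5. ¬a ∨ ¬b, v
Accessibility: uRu, uRv, vRv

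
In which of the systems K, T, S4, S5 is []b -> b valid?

T, S4, S5

T-tableau for the negation ~([]b -> b):
1. ~([]b -> b), 0
2. []b, 0   [~->-rule on 1]
3. ~b, 0   [~->-rule on 1]
4. b, 0   [[]-rule on 2 via 0R0]
Accessibility: 0R0
Branch closes: b and ~b both at 0.
Every branch closes (one shown): valid in T, hence also in S4, S5 (every theorem of T is a theorem of S4 and S5).
K-tableau for the negation ~([]b -> b):
1. ~([]b -> b), 0
2. []b, 0   [~->-rule on 1]
3. ~b, 0   [~->-rule on 1]
Complete open branch: countermodel on a K-frame, so not valid in K.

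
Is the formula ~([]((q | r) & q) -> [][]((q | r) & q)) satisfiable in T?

Satisfiable (open branch found)

1. ~([]((q | r) & q) -> [][]((q | r) & q)), 0
2. []((q | r) & q), 0
3. ~[][]((q | r) & q), 0
4. (q | r) & q, 0
5. q | r, 0
6. q, 0
7. r, 0
8. ~[]((q | r) & q), 1
9. (q | r) & q, 1
10. q | r, 1
11. q, 1
12. r, 1
13. ~((q | r) & q), 2
14. ~q, 2
Accessibility: 0R0, 0R1, 1R1, 1R2, 2R2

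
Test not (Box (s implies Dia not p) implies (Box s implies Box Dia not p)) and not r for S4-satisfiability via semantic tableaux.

Unsatisfiable

1. not (Box (s implies Dia not p) implies (Box s implies Box Dia not p)) and not r, 0
2. not (Box (s implies Dia not p) implies (Box s implies Box Dia not p)), 0   [and-rule on 1]
3. not r, 0   [and-rule on 1]
4. Box (s implies Dia not p), 0   [neg-implies-rule on 2]
5. not (Box s implies Box Dia not p), 0   [neg-implies-rule on 2]
6. Box s, 0   [neg-implies-rule on 5]
7. not Box Dia not p, 0   [neg-implies-rule on 5]
8. s implies Dia not p, 0   [Box-rule on 4 via 0R0]
9. s, 0   [Box-rule on 6 via 0R0]
10. Dia not p, 0   [implies-rule on 8 (branches; this branch)]
11. not Dia not p, 1   [neg-Box-rule on 7: fresh world 1, 0R1]
12. s implies Dia not p, 1   [Box-rule on 4 via 0R1]
13. s, 1   [Box-rule on 6 via 0R1]
14. p, 1   [neg-Dia-rule on 11 via 1R1]
15. Dia not p, 1   [implies-rule on 12 (branches; this branch)]
16. not p, 2   [Dia-rule on 10: fresh world 2, 0R2]
17. s implies Dia not p, 2   [Box-rule on 4 via 0R2]
18. s, 2   [Box-rule on 6 via 0R2]
19. Dia not p, 2   [implies-rule on 17 (branches; this branch)]
20. not p, 3   [Dia-rule on 15: fresh world 3, 1R3]
21. s implies Dia not p, 3   [Box-rule on 4 via 0R3]
22. s, 3   [Box-rule on 6 via 0R3]
23. p, 3   [neg-Dia-rule on 11 via 1R3]
Accessibility: 0R0, 0R1, 0R2, 0R3, 1R1, 1R3, 2R2, 3R3
Branch closes: p and not p both at 3.
Every branch closes; the branch above is one of them.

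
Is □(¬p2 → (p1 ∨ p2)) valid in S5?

Invalid (countermodel exists)

Tableau for the negation ¬□(¬p2 → (p1 ∨ p2)):
1. ¬□(¬p2 → (p1 ∨ p2)), u
2. ¬(¬p2 → (p1 ∨ p2)), v
3. ¬p2, v
4. ¬(p1 ∨ p2), v
5. ¬p1, v
Accessibility: uRu, uRv, vRu, vRv
The negation has an open branch (countermodel exists).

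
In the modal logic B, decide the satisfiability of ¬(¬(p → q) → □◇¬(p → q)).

1. ¬(¬(p → q) → □◇¬(p → q)), u
2. ¬(p → q), u
3. ¬□◇¬(p → q), u
4. p, u
5. ¬q, u
6. ¬◇¬(p → q), v
7. p → q, u
8. p → q, v
9. q, u
Accessibility: uRu, uRv, vRu, vRv
Branch closes: q and ¬q both at u.
(One branch shown.) All branches close.

Unsatisfiable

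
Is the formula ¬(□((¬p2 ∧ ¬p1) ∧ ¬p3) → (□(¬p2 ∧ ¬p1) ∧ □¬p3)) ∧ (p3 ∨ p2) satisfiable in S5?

No, unsatisfiable

1. ¬(□((¬p2 ∧ ¬p1) ∧ ¬p3) → (□(¬p2 ∧ ¬p1) ∧ □¬p3)) ∧ (p3 ∨ p2), w0
2. ¬(□((¬p2 ∧ ¬p1) ∧ ¬p3) → (□(¬p2 ∧ ¬p1) ∧ □¬p3)), w0
3. p3 ∨ p2, w0
4. □((¬p2 ∧ ¬p1) ∧ ¬p3), w0
5. ¬(□(¬p2 ∧ ¬p1) ∧ □¬p3), w0
6. (¬p2 ∧ ¬p1) ∧ ¬p3, w0
7. ¬p2 ∧ ¬p1, w0
8. ¬p3, w0
9. ¬p2, w0
10. ¬p1, w0
11. p2, w0
Accessibility: w0Rw0
Branch closes: p2 and ¬p2 both at w0.
All branches of the tableau close; one closing branch shown above.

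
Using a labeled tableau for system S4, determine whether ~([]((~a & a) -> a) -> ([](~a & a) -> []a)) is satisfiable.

1. ~([]((~a & a) -> a) -> ([](~a & a) -> []a)), u
2. []((~a & a) -> a), u   [~->-rule on 1]
3. ~([](~a & a) -> []a), u   [~->-rule on 1]
4. [](~a & a), u   [~->-rule on 3]
5. ~[]a, u   [~->-rule on 3]
6. (~a & a) -> a, u   [[]-rule on 2 via uRu]
7. ~a & a, u   [[]-rule on 4 via uRu]
8. ~a, u   [&-rule on 7]
9. a, u   [&-rule on 7]
Accessibility: uRu
Branch closes: a and ~a both at u.
(One branch shown.) All branches close.

Unsatisfiable (every branch closes)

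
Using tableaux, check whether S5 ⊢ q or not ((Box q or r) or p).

Tableau for the negation not (q or not ((Box q or r) or p)):
1. not (q or not ((Box q or r) or p)), u
2. not q, u
3. (Box q or r) or p, u
4. p, u
Accessibility: uRu
The negation has an open branch (countermodel exists).

No, not valid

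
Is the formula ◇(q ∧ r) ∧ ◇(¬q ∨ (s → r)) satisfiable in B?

Satisfiable

1. ◇(q ∧ r) ∧ ◇(¬q ∨ (s → r)), w0
2. ◇(q ∧ r), w0
3. ◇(¬q ∨ (s → r)), w0
4. q ∧ r, w1
5. q, w1
6. r, w1
7. ¬q ∨ (s → r), w2
8. s → r, w2
9. r, w2
Accessibility: w0Rw0, w0Rw1, w0Rw2, w1Rw0, w1Rw1, w2Rw0, w2Rw2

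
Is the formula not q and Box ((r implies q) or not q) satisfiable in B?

1. not q and Box ((r implies q) or not q), w0
2. not q, w0
3. Box ((r implies q) or not q), w0
4. (r implies q) or not q, w0
Accessibility: w0Rw0

Yes, satisfiable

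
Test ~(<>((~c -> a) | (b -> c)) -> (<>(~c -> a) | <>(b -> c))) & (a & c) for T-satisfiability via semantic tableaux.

1. ~(<>((~c -> a) | (b -> c)) -> (<>(~c -> a) | <>(b -> c))) & (a & c), 0
2. ~(<>((~c -> a) | (b -> c)) -> (<>(~c -> a) | <>(b -> c))), 0
3. a & c, 0
4. <>((~c -> a) | (b -> c)), 0
5. ~(<>(~c -> a) | <>(b -> c)), 0
6. a, 0
7. c, 0
8. ~<>(~c -> a), 0
9. ~<>(b -> c), 0
10. ~(~c -> a), 0
11. ~c, 0
12. ~a, 0
Accessibility: 0R0
Branch closes: c and ~c both at 0.
All branches of the tableau close; one closing branch shown above.

Unsatisfiable (every branch closes)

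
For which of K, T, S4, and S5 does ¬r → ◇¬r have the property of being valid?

T, S4, S5

T-tableau for the negation ¬(¬r → ◇¬r):
1. ¬(¬r → ◇¬r), 0
2. ¬r, 0
3. ¬◇¬r, 0
4. r, 0
Accessibility: 0R0
Branch closes: r and ¬r both at 0.
Every branch closes (one shown): valid in T, hence also in S4, S5 (every theorem of T is a theorem of S4 and S5).
K-tableau for the negation ¬(¬r → ◇¬r):
1. ¬(¬r → ◇¬r), 0
2. ¬r, 0
3. ¬◇¬r, 0
Complete open branch: countermodel on a K-frame, so not valid in K.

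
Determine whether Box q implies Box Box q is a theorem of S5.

Valid

Tableau for the negation not (Box q implies Box Box q):
1. not (Box q implies Box Box q), 0
2. Box q, 0
3. not Box Box q, 0
4. q, 0
5. not Box q, 1
6. q, 1
7. not q, 2
8. q, 2
Accessibility: 0R0, 0R1, 0R2, 1R0, 1R1, 1R2, 2R0, 2R1, 2R2
Branch closes: q and not q both at 2.
All branches of the negation close; one closing branch shown above.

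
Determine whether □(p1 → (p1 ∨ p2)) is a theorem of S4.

Valid in S4

Tableau for the negation ¬□(p1 → (p1 ∨ p2)):
1. ¬□(p1 → (p1 ∨ p2)), u
2. ¬(p1 → (p1 ∨ p2)), v   [¬□-rule on 1: fresh world v, uRv]
3. p1, v   [¬→-rule on 2]
4. ¬(p1 ∨ p2), v   [¬→-rule on 2]
5. ¬p1, v   [¬∨-rule on 4]
6. ¬p2, v   [¬∨-rule on 4]
Accessibility: uRu, uRv, vRv
Branch closes: p1 and ¬p1 both at v.
All branches of the negation close; one closing branch shown above.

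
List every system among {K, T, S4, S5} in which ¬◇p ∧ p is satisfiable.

T-tableau for the formula:
1. ¬◇p ∧ p, u
2. ¬◇p, u
3. p, u
4. ¬p, u
Accessibility: uRu
Branch closes: p and ¬p both at u.
Every branch closes (one shown): unsatisfiable in T, hence also in S4, S5 (every S4/S5-frame is a T-frame).
K-tableau for the formula:
1. ¬◇p ∧ p, u
2. ¬◇p, u
3. p, u
Complete open branch: satisfiable in K.

K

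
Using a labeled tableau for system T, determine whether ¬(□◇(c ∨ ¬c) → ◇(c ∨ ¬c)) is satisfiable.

Unsatisfiable (every branch closes)

1. ¬(□◇(c ∨ ¬c) → ◇(c ∨ ¬c)), w0
2. □◇(c ∨ ¬c), w0
3. ¬◇(c ∨ ¬c), w0
4. ◇(c ∨ ¬c), w0
5. ¬(c ∨ ¬c), w0
6. ¬c, w0
7. c, w0
Accessibility: w0Rw0
Branch closes: c and ¬c both at w0.
Every branch closes; the branch above is one of them.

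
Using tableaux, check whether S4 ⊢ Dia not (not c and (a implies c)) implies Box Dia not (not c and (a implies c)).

Tableau for the negation not (Dia not (not c and (a implies c)) implies Box Dia not (not c and (a implies c))):
1. not (Dia not (not c and (a implies c)) implies Box Dia not (not c and (a implies c))), w0
2. Dia not (not c and (a implies c)), w0   [neg-implies-rule on 1]
3. not Box Dia not (not c and (a implies c)), w0   [neg-implies-rule on 1]
4. not (not c and (a implies c)), w1   [Dia-rule on 2: fresh world w1, w0Rw1]
5. not (a implies c), w1   [neg-and-rule on 4 (branches; this branch)]
6. a, w1   [neg-implies-rule on 5]
7. not c, w1   [neg-implies-rule on 5]
8. not Dia not (not c and (a implies c)), w2   [neg-Box-rule on 3: fresh world w2, w0Rw2]
9. not c and (a implies c), w2   [neg-Dia-rule on 8 via w2Rw2]
10. not c, w2   [and-rule on 9]
11. a implies c, w2   [and-rule on 9]
12. not a, w2   [implies-rule on 11 (branches; this branch)]
Accessibility: w0Rw0, w0Rw1, w0Rw2, w1Rw1, w2Rw2
The negation has an open branch (countermodel exists).

Invalid (countermodel exists)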